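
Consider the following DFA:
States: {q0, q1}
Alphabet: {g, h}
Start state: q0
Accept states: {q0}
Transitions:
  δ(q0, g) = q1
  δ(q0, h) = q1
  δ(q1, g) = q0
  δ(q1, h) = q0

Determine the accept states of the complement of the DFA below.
Complement accept states = All states \ Original accept states
= {q0, q1} \ {q0}
{q1}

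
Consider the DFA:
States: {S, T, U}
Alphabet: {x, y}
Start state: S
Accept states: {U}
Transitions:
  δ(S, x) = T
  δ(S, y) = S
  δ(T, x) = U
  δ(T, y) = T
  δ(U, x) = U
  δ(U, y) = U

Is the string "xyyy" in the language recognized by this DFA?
Processing string "xyyy":
  S --x--> T
  T --y--> T
  T --y--> T
  T --y--> T
Final state: T
Accept states: {U}
No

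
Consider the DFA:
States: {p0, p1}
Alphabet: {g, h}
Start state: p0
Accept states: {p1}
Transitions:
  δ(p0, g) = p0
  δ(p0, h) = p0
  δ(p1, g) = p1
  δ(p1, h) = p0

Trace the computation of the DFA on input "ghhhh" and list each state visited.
read 'g': p0 → p0
  read 'h': p0 → p0
  read 'h': p0 → p0
  read 'h': p0 → p0
  read 'h': p0 → p0
p0 -> p0 -> p0 -> p0 -> p0 -> p0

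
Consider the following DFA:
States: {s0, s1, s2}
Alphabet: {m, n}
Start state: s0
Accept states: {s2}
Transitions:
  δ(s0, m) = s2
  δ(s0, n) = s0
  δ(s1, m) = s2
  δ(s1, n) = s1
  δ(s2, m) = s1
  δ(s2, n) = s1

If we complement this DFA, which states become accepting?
Complement accept states = All states \ Original accept states
= {s0, s1, s2} \ {s2}
{s0, s1}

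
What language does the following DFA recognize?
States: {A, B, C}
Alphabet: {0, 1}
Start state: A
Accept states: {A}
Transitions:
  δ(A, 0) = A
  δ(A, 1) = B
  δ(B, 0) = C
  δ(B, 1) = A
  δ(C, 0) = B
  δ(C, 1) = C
Testing a few strings:
  '010' → reject
  '1010' → reject
  '001' → reject
  '111' → reject
State roles: A=value ≡ 0 (mod 3); B=value ≡ 1 (mod 3); C=value ≡ 2 (mod 3)
All binary strings representing a multiple of 3 (read in base 2; leading zeros allowed and ε counts as 0)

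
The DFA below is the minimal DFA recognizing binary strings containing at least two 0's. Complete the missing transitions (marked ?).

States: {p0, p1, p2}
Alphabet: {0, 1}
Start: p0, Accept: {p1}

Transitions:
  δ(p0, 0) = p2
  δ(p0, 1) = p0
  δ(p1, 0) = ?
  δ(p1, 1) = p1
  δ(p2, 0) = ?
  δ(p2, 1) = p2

From the language and accept set, identify what each state tracks — p0: zero 0's seen; p1: ≥ two 0's seen; p2: one 0 seen.
Each missing δ(q, a) is the state matching the new tracked value after reading a.
δ(p1, 0) = p1; δ(p2, 0) = p1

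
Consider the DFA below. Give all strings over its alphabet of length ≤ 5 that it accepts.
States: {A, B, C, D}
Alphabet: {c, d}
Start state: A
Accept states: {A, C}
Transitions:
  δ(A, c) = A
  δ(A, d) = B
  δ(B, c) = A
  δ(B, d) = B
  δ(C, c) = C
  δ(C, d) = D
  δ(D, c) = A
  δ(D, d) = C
ε, c, cc, dc, ccc, cdc, dcc, ddc, cccc, ccdc, cdcc, cddc, dccc, dcdc, ddcc, dddc, ccccc, cccdc, ccdcc, ccddc, cdccc, cdcdc, cddcc, cdddc, dcccc, dccdc, dcdcc, dcddc, ddccc, ddcdc, dddcc, ddddc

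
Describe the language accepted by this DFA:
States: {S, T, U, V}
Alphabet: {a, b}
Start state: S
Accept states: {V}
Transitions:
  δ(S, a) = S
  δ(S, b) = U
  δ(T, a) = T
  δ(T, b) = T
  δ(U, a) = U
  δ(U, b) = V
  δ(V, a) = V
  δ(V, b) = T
Testing a few strings:
  'bbbb' → reject
  'a' → reject
  'bb' → accept
  'aaaa' → reject
State roles: S=zero b's; T=≥ three b's (dead); U=one b; V=two b's
All strings over {a,b} containing exactly two b's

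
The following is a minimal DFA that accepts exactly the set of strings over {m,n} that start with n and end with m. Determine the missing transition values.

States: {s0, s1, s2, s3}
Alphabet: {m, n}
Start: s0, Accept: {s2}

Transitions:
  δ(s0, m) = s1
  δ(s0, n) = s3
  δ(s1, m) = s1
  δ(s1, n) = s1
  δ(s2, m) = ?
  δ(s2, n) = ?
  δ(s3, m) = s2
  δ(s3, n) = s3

From the language and accept set, identify what each state tracks — s0: no input read; s1: started with m (dead); s2: started with n, last symbol m; s3: started with n, last symbol n.
Each missing δ(q, a) is the state matching the new tracked value after reading a.
δ(s2, m) = s2; δ(s2, n) = s3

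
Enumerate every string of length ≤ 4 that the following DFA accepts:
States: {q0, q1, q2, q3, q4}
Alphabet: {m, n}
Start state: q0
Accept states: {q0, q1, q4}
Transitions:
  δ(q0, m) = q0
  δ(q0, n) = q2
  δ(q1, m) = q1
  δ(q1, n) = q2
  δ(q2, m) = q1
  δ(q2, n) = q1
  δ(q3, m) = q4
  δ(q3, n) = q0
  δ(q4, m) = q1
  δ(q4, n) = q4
ε, m, mm, nm, nn, mmm, mnm, mnn, nmm, nnm, mmmm, mmnm, mmnn, mnmm, mnnm, nmmm, nmnm, nmnn, nnmm, nnnm, nnnn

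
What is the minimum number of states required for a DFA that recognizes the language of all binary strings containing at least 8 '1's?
By Myhill–Nerode, count the distinguishable equivalence classes: 9 classes — having seen 0, 1, …, 7, or ≥8 copies of '1'; any two classes i < j (j ≤ 8) are distinguished by the string 1^(8−j), which takes class j to 8 copies (accepted) but leaves class i below 8 (rejected).
9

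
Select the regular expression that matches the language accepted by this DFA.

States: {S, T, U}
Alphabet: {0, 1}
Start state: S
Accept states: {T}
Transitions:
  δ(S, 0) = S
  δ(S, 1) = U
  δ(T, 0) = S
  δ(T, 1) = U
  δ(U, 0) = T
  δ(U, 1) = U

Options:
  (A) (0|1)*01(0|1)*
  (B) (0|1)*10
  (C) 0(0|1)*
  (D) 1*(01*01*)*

Check each option against the DFA on short strings; one disagreement eliminates an option:
  (A) (0|1)*01(0|1)*: on '01' the DFA goes S → S → U and rejects (U ∉ Accept), but the regex matches it → eliminate
  (B) (0|1)*10: agrees with the DFA on every string of length ≤ 6
  (C) 0(0|1)*: on '0' the DFA goes S → S and rejects (S ∉ Accept), but the regex matches it → eliminate
  (D) 1*(01*01*)*: on ε the DFA stays in S and rejects (S ∉ Accept), but the regex matches it → eliminate
Only (B) is consistent with the DFA.
(B) (0|1)*10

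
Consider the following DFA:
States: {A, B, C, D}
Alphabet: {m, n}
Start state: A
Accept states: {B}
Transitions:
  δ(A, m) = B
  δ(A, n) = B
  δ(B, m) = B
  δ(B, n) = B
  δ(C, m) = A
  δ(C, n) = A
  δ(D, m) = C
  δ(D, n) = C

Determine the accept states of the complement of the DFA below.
Complement accept states = All states \ Original accept states
= {A, B, C, D} \ {B}
{A, C, D}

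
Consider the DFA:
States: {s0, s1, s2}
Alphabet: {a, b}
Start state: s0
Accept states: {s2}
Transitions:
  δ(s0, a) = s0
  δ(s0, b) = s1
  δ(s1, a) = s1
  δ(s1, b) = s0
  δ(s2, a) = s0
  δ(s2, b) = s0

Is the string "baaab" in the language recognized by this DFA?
Processing string "baaab":
  s0 --b--> s1
  s1 --a--> s1
  s1 --a--> s1
  s1 --a--> s1
  s1 --b--> s0
Final state: s0
Accept states: {s2}
No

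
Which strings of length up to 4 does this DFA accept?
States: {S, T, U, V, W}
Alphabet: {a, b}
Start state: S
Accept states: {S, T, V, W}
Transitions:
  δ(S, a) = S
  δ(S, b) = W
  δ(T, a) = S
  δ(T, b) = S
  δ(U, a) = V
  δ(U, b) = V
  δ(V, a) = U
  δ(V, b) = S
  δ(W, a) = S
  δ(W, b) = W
ε, a, b, aa, ab, ba, bb, aaa, aab, aba, abb, baa, bab, bba, bbb, aaaa, aaab, aaba, aabb, abaa, abab, abba, abbb, baaa, baab, baba, babb, bbaa, bbab, bbba, bbbb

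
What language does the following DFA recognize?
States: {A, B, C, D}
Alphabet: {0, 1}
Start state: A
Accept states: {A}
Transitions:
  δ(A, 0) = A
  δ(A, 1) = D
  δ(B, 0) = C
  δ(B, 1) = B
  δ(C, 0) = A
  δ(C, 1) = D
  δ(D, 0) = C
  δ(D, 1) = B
Testing a few strings:
  '000' → accept
  '0011' → reject
  '100' → accept
  '10' → reject
State roles: A=value ≡ 0 (mod 4); B=value ≡ 3 (mod 4); C=value ≡ 2 (mod 4); D=value ≡ 1 (mod 4)
All binary strings representing a multiple of 4 (read in base 2; leading zeros allowed and ε counts as 0)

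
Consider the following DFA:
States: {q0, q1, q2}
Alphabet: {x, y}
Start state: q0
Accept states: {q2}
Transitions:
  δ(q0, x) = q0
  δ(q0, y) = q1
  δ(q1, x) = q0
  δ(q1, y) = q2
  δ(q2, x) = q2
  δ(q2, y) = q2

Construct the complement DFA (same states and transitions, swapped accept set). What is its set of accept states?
Complement accept states = All states \ Original accept states
= {q0, q1, q2} \ {q2}
{q0, q1}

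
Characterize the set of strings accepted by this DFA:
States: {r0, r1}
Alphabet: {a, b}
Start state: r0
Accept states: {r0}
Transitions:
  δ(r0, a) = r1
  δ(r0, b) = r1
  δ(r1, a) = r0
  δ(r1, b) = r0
Testing a few strings:
  'aa' → accept
  'baa' → reject
  'bb' → accept
  'ab' → accept
State roles: r0=even length so far; r1=odd length so far
All strings over {a,b} of even length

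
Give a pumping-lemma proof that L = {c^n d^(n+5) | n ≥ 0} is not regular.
Assume L is regular with pumping length p. Idea: pumping the c-block breaks the fixed offset of 5.
Choose s = c^p d^(p+5) ∈ L. By the pumping lemma, s = xyz with |xy| ≤ p, |y| > 0, so y = c^k with k ≥ 1. Then xy²z = c^(p+k) d^(p+5). For this to be in L we would need p+5 = (p+k)+5, i.e. k = 0, contradicting k ≥ 1. So xy²z ∉ L.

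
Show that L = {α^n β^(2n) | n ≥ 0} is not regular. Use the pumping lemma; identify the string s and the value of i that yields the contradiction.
Assume L is regular with pumping length p. Idea: pumping the α-block breaks the 1:2 ratio.
Choose s = α^p β^(2p) (length 3p ≥ p). By the pumping lemma, s = xyz with |xy| ≤ p, |y| > 0, so y = α^k with k ≥ 1. Then xy²z = α^(p+k) β^(2p). For this to be in L we would need 2p = 2(p+k), i.e. 2k = 0, contradicting k ≥ 1. So xy²z ∉ L.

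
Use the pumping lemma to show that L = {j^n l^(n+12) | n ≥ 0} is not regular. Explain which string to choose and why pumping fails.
Assume L is regular with pumping length p. Idea: pumping the j-block breaks the fixed offset of 12.
Choose s = j^p l^(p+12) ∈ L. By the pumping lemma, s = xyz with |xy| ≤ p, |y| > 0, so y = j^k with k ≥ 1. Then xy²z = j^(p+k) l^(p+12). For this to be in L we would need p+12 = (p+k)+12, i.e. k = 0, contradicting k ≥ 1. So xy²z ∉ L.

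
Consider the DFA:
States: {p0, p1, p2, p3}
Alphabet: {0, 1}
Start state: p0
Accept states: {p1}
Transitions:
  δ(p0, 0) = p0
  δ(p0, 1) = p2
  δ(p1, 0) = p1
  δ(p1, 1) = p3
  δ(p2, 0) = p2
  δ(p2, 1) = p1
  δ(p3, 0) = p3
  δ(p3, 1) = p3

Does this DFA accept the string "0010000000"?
Processing string "0010000000":
  p0 --0--> p0
  p0 --0--> p0
  p0 --1--> p2
  p2 --0--> p2
  p2 --0--> p2
  p2 --0--> p2
  p2 --0--> p2
  p2 --0--> p2
  p2 --0--> p2
  p2 --0--> p2
Final state: p2
Accept states: {p1}
No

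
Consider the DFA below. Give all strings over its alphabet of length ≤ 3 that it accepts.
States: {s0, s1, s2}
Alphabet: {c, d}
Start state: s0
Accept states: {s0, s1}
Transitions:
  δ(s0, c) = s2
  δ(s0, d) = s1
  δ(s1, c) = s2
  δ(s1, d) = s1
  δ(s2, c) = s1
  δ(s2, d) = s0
ε, d, cc, cd, dd, ccd, cdd, dcc, dcd, ddd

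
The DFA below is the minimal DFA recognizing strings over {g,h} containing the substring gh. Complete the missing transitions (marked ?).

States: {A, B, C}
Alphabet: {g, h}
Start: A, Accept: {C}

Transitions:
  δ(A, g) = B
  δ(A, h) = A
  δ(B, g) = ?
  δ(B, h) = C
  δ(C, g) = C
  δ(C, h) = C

From the language and accept set, identify what each state tracks — A: no g seen yet; B: seen a g, waiting for h; C: substring gh seen.
Each missing δ(q, a) is the state matching the new tracked value after reading a.
δ(B, g) = B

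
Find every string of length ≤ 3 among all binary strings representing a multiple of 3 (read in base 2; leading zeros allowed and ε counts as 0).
ε, 0, 00, 11, 000, 011, 110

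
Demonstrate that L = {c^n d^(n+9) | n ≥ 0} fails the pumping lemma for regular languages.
Assume L is regular with pumping length p. Idea: pumping the c-block breaks the fixed offset of 9.
Choose s = c^p d^(p+9) ∈ L. By the pumping lemma, s = xyz with |xy| ≤ p, |y| > 0, so y = c^k with k ≥ 1. Then xy²z = c^(p+k) d^(p+9). For this to be in L we would need p+9 = (p+k)+9, i.e. k = 0, contradicting k ≥ 1. So xy²z ∉ L.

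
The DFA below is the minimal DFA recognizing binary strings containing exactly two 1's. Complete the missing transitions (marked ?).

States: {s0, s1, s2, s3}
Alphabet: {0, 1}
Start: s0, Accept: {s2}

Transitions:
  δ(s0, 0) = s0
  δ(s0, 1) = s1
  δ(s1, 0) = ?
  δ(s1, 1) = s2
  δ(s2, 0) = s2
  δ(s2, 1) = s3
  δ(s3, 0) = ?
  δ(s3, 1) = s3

From the language and accept set, identify what each state tracks — s0: zero 1's; s1: one 1; s2: two 1's; s3: ≥ three 1's (dead).
Each missing δ(q, a) is the state matching the new tracked value after reading a.
δ(s1, 0) = s1; δ(s3, 0) = s3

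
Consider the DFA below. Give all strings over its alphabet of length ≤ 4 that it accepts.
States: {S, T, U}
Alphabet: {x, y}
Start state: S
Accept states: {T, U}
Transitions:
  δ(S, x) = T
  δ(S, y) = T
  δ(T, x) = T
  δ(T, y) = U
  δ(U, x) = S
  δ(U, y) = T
x, y, xx, xy, yx, yy, xxx, xxy, xyy, yxx, yxy, yyy, xxxx, xxxy, xxyy, xyxx, xyxy, xyyx, xyyy, yxxx, yxxy, yxyy, yyxx, yyxy, yyyx, yyyy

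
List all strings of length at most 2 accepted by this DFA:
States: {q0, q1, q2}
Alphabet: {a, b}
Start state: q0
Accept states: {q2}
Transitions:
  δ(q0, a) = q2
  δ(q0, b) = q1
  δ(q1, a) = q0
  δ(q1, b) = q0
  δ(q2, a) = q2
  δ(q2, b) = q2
a, aa, ab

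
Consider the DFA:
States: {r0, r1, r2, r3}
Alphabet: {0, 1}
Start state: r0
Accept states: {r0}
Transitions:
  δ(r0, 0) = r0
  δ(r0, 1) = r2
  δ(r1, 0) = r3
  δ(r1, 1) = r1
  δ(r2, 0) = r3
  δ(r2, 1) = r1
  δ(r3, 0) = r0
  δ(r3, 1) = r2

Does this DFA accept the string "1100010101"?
Processing string "1100010101":
  r0 --1--> r2
  r2 --1--> r1
  r1 --0--> r3
  r3 --0--> r0
  r0 --0--> r0
  r0 --1--> r2
  r2 --0--> r3
  r3 --1--> r2
  r2 --0--> r3
  r3 --1--> r2
Final state: r2
Accept states: {r0}
No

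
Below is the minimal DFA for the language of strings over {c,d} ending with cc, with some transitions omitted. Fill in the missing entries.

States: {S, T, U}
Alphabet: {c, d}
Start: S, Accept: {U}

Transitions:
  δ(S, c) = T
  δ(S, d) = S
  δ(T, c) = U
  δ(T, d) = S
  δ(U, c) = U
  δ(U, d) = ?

From the language and accept set, identify what each state tracks — S: last symbol not c; T: one trailing c; U: two trailing c's.
Each missing δ(q, a) is the state matching the new tracked value after reading a.
δ(U, d) = S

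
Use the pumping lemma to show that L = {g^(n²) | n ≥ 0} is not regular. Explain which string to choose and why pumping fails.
Assume L is regular with pumping length p. Idea: pumping adds a fixed amount, but gaps between consecutive squares grow.
Choose s = g^(p²) (length p² ≥ p). By the pumping lemma, s = xyz with |xy| ≤ p, |y| > 0, so |y| = k with 1 ≤ k ≤ p. Then |xy²z| = p²+k. Since p² < p²+k ≤ p²+p < (p+1)², the length p²+k lies strictly between consecutive squares, so it is not a perfect square and xy²z ∉ L.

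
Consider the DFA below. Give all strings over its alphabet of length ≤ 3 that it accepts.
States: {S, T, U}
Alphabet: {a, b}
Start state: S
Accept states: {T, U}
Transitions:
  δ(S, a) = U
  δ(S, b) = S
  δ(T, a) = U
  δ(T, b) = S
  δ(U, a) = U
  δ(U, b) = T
a, aa, ab, ba, aaa, aab, aba, baa, bab, bba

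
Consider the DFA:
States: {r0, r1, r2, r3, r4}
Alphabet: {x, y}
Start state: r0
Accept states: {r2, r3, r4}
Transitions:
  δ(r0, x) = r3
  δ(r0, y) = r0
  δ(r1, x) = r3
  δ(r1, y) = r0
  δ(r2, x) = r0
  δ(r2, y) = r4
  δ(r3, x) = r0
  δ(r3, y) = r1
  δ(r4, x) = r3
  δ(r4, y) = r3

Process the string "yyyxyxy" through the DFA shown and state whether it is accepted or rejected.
Processing string "yyyxyxy":
  r0 --y--> r0
  r0 --y--> r0
  r0 --y--> r0
  r0 --x--> r3
  r3 --y--> r1
  r1 --x--> r3
  r3 --y--> r1
Final state: r1
Accept states: {r2, r3, r4}
No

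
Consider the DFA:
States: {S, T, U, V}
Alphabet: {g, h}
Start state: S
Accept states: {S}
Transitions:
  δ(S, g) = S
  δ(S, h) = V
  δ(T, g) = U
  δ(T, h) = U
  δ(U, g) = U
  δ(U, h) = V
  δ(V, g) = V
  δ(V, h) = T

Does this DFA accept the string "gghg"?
Processing string "gghg":
  S --g--> S
  S --g--> S
  S --h--> V
  V --g--> V
Final state: V
Accept states: {S}
No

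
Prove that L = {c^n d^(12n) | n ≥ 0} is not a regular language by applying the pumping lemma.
Assume L is regular with pumping length p. Idea: pumping the c-block breaks the 1:12 ratio.
Choose s = c^p d^(12p) (length 13p ≥ p). By the pumping lemma, s = xyz with |xy| ≤ p, |y| > 0, so y = c^k with k ≥ 1. Then xy²z = c^(p+k) d^(12p). For this to be in L we would need 12p = 12(p+k), i.e. 12k = 0, contradicting k ≥ 1. So xy²z ∉ L.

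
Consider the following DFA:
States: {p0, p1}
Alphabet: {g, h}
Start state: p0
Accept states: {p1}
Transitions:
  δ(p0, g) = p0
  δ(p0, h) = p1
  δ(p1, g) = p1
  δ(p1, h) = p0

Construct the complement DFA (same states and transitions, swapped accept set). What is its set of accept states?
Complement accept states = All states \ Original accept states
= {p0, p1} \ {p1}
{p0}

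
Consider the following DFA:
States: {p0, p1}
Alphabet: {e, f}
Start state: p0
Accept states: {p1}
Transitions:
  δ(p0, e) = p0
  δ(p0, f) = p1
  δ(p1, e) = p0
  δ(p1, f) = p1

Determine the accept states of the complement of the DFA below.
Complement accept states = All states \ Original accept states
= {p0, p1} \ {p1}
{p0}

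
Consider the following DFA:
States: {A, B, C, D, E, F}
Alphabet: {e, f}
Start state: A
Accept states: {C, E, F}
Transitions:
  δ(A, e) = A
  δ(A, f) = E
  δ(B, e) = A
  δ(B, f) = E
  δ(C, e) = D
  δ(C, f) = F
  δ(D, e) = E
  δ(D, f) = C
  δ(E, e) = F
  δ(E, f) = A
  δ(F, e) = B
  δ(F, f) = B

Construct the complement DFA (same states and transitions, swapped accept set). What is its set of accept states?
Complement accept states = All states \ Original accept states
= {A, B, C, D, E, F} \ {C, E, F}
{A, B, D}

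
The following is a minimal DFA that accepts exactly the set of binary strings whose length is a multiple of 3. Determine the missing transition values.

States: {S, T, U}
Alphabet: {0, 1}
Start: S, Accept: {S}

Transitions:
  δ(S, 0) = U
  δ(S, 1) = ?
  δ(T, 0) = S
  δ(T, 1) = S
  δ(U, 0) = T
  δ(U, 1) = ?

From the language and accept set, identify what each state tracks — S: length ≡ 0 (mod 3); T: length ≡ 2 (mod 3); U: length ≡ 1 (mod 3).
Each missing δ(q, a) is the state matching the new tracked value after reading a.
δ(S, 1) = U; δ(U, 1) = T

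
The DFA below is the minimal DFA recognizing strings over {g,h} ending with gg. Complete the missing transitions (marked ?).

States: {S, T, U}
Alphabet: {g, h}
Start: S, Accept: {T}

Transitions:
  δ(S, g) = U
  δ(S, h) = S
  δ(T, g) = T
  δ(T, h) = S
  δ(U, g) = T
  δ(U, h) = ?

From the language and accept set, identify what each state tracks — S: last symbol not g; T: two trailing g's; U: one trailing g.
Each missing δ(q, a) is the state matching the new tracked value after reading a.
δ(U, h) = S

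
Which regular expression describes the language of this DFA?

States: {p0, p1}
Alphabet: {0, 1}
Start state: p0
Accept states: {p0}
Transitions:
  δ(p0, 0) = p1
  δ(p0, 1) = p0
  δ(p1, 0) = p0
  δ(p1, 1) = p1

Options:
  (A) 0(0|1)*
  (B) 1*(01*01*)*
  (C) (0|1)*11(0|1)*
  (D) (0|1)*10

Check each option against the DFA on short strings; one disagreement eliminates an option:
  (A) 0(0|1)*: on ε the DFA stays in p0 and accepts (p0 ∈ Accept), but the regex does not match it → eliminate
  (B) 1*(01*01*)*: agrees with the DFA on every string of length ≤ 6
  (C) (0|1)*11(0|1)*: on ε the DFA stays in p0 and accepts (p0 ∈ Accept), but the regex does not match it → eliminate
  (D) (0|1)*10: on ε the DFA stays in p0 and accepts (p0 ∈ Accept), but the regex does not match it → eliminate
Only (B) is consistent with the DFA.
(B) 1*(01*01*)*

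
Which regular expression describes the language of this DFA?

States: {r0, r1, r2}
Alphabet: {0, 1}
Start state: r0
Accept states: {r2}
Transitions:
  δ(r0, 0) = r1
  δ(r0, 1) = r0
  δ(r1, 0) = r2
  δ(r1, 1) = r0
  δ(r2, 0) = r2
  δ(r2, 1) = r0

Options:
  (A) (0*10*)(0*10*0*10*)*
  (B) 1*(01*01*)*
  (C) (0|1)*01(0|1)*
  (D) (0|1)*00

Check each option against the DFA on short strings; one disagreement eliminates an option:
  (A) (0*10*)(0*10*0*10*)*: on '1' the DFA goes r0 → r0 and rejects (r0 ∉ Accept), but the regex matches it → eliminate
  (B) 1*(01*01*)*: on ε the DFA stays in r0 and rejects (r0 ∉ Accept), but the regex matches it → eliminate
  (C) (0|1)*01(0|1)*: on '00' the DFA goes r0 → r1 → r2 and accepts (r2 ∈ Accept), but the regex does not match it → eliminate
  (D) (0|1)*00: agrees with the DFA on every string of length ≤ 6
Only (D) is consistent with the DFA.
(D) (0|1)*00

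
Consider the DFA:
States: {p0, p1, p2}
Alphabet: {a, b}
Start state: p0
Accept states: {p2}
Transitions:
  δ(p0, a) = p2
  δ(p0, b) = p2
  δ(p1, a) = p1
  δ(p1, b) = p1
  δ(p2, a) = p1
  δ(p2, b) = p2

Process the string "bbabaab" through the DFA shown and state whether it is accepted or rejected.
Processing string "bbabaab":
  p0 --b--> p2
  p2 --b--> p2
  p2 --a--> p1
  p1 --b--> p1
  p1 --a--> p1
  p1 --a--> p1
  p1 --b--> p1
Final state: p1
Accept states: {p2}
No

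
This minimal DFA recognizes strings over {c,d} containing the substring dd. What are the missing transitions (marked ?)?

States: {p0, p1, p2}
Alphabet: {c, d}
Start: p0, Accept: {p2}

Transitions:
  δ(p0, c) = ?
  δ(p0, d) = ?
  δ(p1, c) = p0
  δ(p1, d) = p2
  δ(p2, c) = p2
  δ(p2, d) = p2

From the language and accept set, identify what each state tracks — p0: no progress toward dd; p1: one trailing d; p2: substring dd seen.
Each missing δ(q, a) is the state matching the new tracked value after reading a.
δ(p0, c) = p0; δ(p0, d) = p1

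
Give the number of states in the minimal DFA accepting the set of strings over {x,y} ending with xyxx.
By Myhill–Nerode, count the distinguishable equivalence classes: 5 classes — one per longest suffix of the input that is a prefix of 'xyxx' (lengths 0 through 4); only the length-4 class is accepting.
5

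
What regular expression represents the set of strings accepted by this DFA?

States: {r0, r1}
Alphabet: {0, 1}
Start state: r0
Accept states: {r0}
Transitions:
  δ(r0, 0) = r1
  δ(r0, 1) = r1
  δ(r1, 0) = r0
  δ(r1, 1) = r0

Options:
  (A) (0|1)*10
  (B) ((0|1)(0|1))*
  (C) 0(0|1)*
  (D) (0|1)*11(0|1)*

Check each option against the DFA on short strings; one disagreement eliminates an option:
  (A) (0|1)*10: on ε the DFA stays in r0 and accepts (r0 ∈ Accept), but the regex does not match it → eliminate
  (B) ((0|1)(0|1))*: agrees with the DFA on every string of length ≤ 6
  (C) 0(0|1)*: on ε the DFA stays in r0 and accepts (r0 ∈ Accept), but the regex does not match it → eliminate
  (D) (0|1)*11(0|1)*: on ε the DFA stays in r0 and accepts (r0 ∈ Accept), but the regex does not match it → eliminate
Only (B) is consistent with the DFA.
(B) ((0|1)(0|1))*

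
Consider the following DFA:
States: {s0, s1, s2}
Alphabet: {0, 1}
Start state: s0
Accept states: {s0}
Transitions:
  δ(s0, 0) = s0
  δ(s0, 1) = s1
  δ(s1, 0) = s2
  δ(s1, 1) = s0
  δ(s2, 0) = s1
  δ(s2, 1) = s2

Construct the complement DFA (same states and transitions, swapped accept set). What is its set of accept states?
Complement accept states = All states \ Original accept states
= {s0, s1, s2} \ {s0}
{s1, s2}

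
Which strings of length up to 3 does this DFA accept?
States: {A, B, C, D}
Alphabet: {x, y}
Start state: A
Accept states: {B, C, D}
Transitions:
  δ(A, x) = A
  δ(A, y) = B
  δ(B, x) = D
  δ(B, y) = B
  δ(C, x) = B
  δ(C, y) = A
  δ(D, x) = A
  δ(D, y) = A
y, xy, yx, yy, xxy, xyx, xyy, yyx, yyy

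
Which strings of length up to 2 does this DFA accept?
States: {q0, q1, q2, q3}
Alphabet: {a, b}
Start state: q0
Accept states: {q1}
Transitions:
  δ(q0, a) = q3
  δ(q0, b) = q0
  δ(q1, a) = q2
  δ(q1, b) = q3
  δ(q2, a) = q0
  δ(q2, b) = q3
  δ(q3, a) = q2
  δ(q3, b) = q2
None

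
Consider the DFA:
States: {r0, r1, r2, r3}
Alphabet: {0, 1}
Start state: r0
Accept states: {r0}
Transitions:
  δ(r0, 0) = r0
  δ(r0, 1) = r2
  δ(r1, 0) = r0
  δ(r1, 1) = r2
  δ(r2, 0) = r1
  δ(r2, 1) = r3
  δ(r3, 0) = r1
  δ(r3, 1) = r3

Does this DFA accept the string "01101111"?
Processing string "01101111":
  r0 --0--> r0
  r0 --1--> r2
  r2 --1--> r3
  r3 --0--> r1
  r1 --1--> r2
  r2 --1--> r3
  r3 --1--> r3
  r3 --1--> r3
Final state: r3
Accept states: {r0}
No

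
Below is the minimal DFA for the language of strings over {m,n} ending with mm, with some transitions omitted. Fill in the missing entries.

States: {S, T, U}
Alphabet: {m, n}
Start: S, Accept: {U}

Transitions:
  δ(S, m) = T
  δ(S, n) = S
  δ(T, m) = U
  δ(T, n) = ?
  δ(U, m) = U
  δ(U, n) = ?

From the language and accept set, identify what each state tracks — S: last symbol not m; T: one trailing m; U: two trailing m's.
Each missing δ(q, a) is the state matching the new tracked value after reading a.
δ(T, n) = S; δ(U, n) = S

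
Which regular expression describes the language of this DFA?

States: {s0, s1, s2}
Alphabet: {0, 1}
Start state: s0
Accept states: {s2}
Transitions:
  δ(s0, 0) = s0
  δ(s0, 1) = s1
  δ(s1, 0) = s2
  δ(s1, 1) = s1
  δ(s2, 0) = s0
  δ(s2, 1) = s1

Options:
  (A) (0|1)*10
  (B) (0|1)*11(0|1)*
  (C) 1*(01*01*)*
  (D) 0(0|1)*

Check each option against the DFA on short strings; one disagreement eliminates an option:
  (A) (0|1)*10: agrees with the DFA on every string of length ≤ 6
  (B) (0|1)*11(0|1)*: on '10' the DFA goes s0 → s1 → s2 and accepts (s2 ∈ Accept), but the regex does not match it → eliminate
  (C) 1*(01*01*)*: on ε the DFA stays in s0 and rejects (s0 ∉ Accept), but the regex matches it → eliminate
  (D) 0(0|1)*: on '0' the DFA goes s0 → s0 and rejects (s0 ∉ Accept), but the regex matches it → eliminate
Only (A) is consistent with the DFA.
(A) (0|1)*10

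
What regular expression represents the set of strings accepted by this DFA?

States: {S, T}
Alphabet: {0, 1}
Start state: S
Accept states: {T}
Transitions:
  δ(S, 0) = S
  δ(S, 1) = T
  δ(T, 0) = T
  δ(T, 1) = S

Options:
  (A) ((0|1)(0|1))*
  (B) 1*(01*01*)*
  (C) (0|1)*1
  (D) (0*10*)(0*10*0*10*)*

Check each option against the DFA on short strings; one disagreement eliminates an option:
  (A) ((0|1)(0|1))*: on ε the DFA stays in S and rejects (S ∉ Accept), but the regex matches it → eliminate
  (B) 1*(01*01*)*: on ε the DFA stays in S and rejects (S ∉ Accept), but the regex matches it → eliminate
  (C) (0|1)*1: on '10' the DFA goes S → T → T and accepts (T ∈ Accept), but the regex does not match it → eliminate
  (D) (0*10*)(0*10*0*10*)*: agrees with the DFA on every string of length ≤ 6
Only (D) is consistent with the DFA.
(D) (0*10*)(0*10*0*10*)*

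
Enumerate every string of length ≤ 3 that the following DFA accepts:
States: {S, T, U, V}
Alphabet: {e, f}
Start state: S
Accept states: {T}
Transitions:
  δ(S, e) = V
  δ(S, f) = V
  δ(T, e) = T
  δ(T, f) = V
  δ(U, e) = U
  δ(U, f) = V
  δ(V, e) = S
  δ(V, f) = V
None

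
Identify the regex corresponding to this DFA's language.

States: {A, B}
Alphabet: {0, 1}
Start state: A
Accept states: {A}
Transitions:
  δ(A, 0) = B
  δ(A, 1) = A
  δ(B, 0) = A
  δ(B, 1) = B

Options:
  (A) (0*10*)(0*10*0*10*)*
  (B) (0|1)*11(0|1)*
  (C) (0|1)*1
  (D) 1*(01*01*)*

Check each option against the DFA on short strings; one disagreement eliminates an option:
  (A) (0*10*)(0*10*0*10*)*: on ε the DFA stays in A and accepts (A ∈ Accept), but the regex does not match it → eliminate
  (B) (0|1)*11(0|1)*: on ε the DFA stays in A and accepts (A ∈ Accept), but the regex does not match it → eliminate
  (C) (0|1)*1: on ε the DFA stays in A and accepts (A ∈ Accept), but the regex does not match it → eliminate
  (D) 1*(01*01*)*: agrees with the DFA on every string of length ≤ 6
Only (D) is consistent with the DFA.
(D) 1*(01*01*)*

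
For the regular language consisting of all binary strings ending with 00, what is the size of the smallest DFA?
By Myhill–Nerode, count the distinguishable equivalence classes: 3 classes — one per longest suffix of the input that is a prefix of '00' (lengths 0 through 2); only the length-2 class is accepting.
3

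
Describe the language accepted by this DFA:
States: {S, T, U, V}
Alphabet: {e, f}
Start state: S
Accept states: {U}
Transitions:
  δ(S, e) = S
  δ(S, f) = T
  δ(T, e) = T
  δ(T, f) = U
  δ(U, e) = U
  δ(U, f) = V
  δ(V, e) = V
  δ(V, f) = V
Testing a few strings:
  'f' → reject
  'efe' → reject
  'fefe' → accept
  'eeef' → reject
State roles: S=zero f's; T=one f; U=two f's; V=≥ three f's (dead)
All strings over {e,f} containing exactly two f's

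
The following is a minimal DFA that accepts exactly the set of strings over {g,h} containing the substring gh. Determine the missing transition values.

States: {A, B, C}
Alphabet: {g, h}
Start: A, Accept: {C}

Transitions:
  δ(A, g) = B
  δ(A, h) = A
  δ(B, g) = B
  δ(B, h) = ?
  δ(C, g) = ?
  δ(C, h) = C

From the language and accept set, identify what each state tracks — A: no g seen yet; B: seen a g, waiting for h; C: substring gh seen.
Each missing δ(q, a) is the state matching the new tracked value after reading a.
δ(B, h) = C; δ(C, g) = C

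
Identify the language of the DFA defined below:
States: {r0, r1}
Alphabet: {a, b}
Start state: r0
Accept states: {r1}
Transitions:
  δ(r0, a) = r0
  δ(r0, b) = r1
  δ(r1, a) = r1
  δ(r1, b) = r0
Testing a few strings:
  'baa' → accept
  'bb' → reject
  'a' → reject
  'aa' → reject
State roles: r0=even number of b's so far; r1=odd number of b's so far
All strings over {a,b} with an odd number of b's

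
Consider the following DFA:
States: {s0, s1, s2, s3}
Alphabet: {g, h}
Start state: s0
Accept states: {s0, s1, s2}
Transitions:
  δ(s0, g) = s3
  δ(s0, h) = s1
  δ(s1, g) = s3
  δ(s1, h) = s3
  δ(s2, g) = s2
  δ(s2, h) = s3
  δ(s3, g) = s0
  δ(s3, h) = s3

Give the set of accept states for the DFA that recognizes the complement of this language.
Complement accept states = All states \ Original accept states
= {s0, s1, s2, s3} \ {s0, s1, s2}
{s3}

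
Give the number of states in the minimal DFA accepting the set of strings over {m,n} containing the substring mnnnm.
By Myhill–Nerode, count the distinguishable equivalence classes: 6 classes — one per longest suffix of the input that is a prefix of 'mnnnm' (lengths 0 through 4), plus an absorbing 'already seen mnnnm' class.
6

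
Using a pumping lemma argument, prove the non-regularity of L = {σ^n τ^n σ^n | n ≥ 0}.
Assume L is regular with pumping length p. Idea: pumping the first σ-block unbalances it against the other two.
Choose s = σ^p τ^p σ^p ∈ L (|s| = 3p ≥ p). By the pumping lemma, s = xyz with |xy| ≤ p, |y| > 0, so y = σ^k with k ≥ 1, inside the first σ-block. Then xy²z = σ^(p+k) τ^p σ^p. The first block has length p+k ≠ p, so the three block lengths are no longer equal and xy²z ∉ L.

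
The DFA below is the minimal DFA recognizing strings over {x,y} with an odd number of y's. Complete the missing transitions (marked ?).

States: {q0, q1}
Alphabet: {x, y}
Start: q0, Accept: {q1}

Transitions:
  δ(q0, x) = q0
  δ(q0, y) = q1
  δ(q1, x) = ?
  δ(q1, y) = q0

From the language and accept set, identify what each state tracks — q0: even number of y's so far; q1: odd number of y's so far.
Each missing δ(q, a) is the state matching the new tracked value after reading a.
δ(q1, x) = q1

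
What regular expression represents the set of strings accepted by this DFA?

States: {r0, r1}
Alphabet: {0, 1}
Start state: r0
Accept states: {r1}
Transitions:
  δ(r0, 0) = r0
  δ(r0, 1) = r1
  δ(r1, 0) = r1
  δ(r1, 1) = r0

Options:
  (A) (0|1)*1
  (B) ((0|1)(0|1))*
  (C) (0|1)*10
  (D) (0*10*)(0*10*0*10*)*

Check each option against the DFA on short strings; one disagreement eliminates an option:
  (A) (0|1)*1: on '10' the DFA goes r0 → r1 → r1 and accepts (r1 ∈ Accept), but the regex does not match it → eliminate
  (B) ((0|1)(0|1))*: on ε the DFA stays in r0 and rejects (r0 ∉ Accept), but the regex matches it → eliminate
  (C) (0|1)*10: on '1' the DFA goes r0 → r1 and accepts (r1 ∈ Accept), but the regex does not match it → eliminate
  (D) (0*10*)(0*10*0*10*)*: agrees with the DFA on every string of length ≤ 6
Only (D) is consistent with the DFA.
(D) (0*10*)(0*10*0*10*)*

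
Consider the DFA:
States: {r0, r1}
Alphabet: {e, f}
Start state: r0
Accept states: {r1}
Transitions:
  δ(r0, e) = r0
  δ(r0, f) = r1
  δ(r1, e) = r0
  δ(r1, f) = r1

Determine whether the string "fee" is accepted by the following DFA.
Processing string "fee":
  r0 --f--> r1
  r1 --e--> r0
  r0 --e--> r0
Final state: r0
Accept states: {r1}
No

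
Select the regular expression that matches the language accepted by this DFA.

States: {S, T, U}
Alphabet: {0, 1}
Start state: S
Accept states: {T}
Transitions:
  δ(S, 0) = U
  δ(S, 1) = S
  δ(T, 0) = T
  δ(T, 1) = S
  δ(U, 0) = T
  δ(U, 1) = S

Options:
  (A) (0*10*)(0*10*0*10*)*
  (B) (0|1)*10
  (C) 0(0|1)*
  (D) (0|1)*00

Check each option against the DFA on short strings; one disagreement eliminates an option:
  (A) (0*10*)(0*10*0*10*)*: on '1' the DFA goes S → S and rejects (S ∉ Accept), but the regex matches it → eliminate
  (B) (0|1)*10: on '00' the DFA goes S → U → T and accepts (T ∈ Accept), but the regex does not match it → eliminate
  (C) 0(0|1)*: on '0' the DFA goes S → U and rejects (U ∉ Accept), but the regex matches it → eliminate
  (D) (0|1)*00: agrees with the DFA on every string of length ≤ 6
Only (D) is consistent with the DFA.
(D) (0|1)*00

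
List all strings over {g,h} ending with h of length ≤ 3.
h, gh, hh, ggh, ghh, hgh, hhh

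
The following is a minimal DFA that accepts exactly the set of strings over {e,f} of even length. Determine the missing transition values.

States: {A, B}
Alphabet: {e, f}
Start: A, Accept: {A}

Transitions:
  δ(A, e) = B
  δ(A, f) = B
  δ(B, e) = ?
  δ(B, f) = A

From the language and accept set, identify what each state tracks — A: even length so far; B: odd length so far.
Each missing δ(q, a) is the state matching the new tracked value after reading a.
δ(B, e) = A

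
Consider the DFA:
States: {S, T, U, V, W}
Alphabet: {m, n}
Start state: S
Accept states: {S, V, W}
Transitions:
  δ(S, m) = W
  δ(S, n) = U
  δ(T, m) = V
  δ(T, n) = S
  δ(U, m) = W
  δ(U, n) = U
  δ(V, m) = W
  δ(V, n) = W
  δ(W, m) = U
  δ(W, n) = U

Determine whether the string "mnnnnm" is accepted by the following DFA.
Processing string "mnnnnm":
  S --m--> W
  W --n--> U
  U --n--> U
  U --n--> U
  U --n--> U
  U --m--> W
Final state: W
Accept states: {S, V, W}
Yes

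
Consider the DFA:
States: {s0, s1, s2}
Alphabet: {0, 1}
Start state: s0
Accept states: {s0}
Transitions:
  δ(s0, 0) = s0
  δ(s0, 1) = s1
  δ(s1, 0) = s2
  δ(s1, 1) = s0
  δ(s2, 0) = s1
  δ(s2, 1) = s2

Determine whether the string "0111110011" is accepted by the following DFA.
Processing string "0111110011":
  s0 --0--> s0
  s0 --1--> s1
  s1 --1--> s0
  s0 --1--> s1
  s1 --1--> s0
  s0 --1--> s1
  s1 --0--> s2
  s2 --0--> s1
  s1 --1--> s0
  s0 --1--> s1
Final state: s1
Accept states: {s0}
No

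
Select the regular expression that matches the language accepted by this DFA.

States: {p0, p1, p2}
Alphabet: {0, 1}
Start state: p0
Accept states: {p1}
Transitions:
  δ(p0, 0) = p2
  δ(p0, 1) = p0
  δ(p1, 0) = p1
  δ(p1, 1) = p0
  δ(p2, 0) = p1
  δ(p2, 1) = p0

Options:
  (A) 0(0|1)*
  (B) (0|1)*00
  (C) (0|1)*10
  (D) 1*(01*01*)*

Check each option against the DFA on short strings; one disagreement eliminates an option:
  (A) 0(0|1)*: on '0' the DFA goes p0 → p2 and rejects (p2 ∉ Accept), but the regex matches it → eliminate
  (B) (0|1)*00: agrees with the DFA on every string of length ≤ 6
  (C) (0|1)*10: on '00' the DFA goes p0 → p2 → p1 and accepts (p1 ∈ Accept), but the regex does not match it → eliminate
  (D) 1*(01*01*)*: on ε the DFA stays in p0 and rejects (p0 ∉ Accept), but the regex matches it → eliminate
Only (B) is consistent with the DFA.
(B) (0|1)*00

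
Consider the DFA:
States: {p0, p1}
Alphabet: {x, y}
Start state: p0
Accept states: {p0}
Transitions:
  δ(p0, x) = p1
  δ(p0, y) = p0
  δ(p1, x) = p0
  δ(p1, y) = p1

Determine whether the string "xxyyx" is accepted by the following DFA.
Processing string "xxyyx":
  p0 --x--> p1
  p1 --x--> p0
  p0 --y--> p0
  p0 --y--> p0
  p0 --x--> p1
Final state: p1
Accept states: {p0}
No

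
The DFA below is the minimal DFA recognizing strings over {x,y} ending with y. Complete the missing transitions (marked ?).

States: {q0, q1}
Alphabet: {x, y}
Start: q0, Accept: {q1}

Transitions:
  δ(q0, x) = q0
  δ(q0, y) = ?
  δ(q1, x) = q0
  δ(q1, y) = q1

From the language and accept set, identify what each state tracks — q0: last symbol not y; q1: last symbol is y.
Each missing δ(q, a) is the state matching the new tracked value after reading a.
δ(q0, y) = q1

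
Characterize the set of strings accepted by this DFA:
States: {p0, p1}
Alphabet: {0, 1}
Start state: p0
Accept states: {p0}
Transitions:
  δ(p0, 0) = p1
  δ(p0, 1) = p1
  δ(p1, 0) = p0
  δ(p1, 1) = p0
Testing a few strings:
  '1' → reject
  '100' → reject
  '0' → reject
  '01' → accept
State roles: p0=even length so far; p1=odd length so far
All binary strings of even length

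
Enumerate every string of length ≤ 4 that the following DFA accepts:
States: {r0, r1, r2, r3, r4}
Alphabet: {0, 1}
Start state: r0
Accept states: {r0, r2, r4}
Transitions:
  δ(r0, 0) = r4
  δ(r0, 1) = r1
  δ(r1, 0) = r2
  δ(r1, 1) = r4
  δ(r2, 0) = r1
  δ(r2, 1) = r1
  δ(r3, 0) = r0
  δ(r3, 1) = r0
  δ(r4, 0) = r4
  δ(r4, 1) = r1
ε, 0, 00, 10, 11, 000, 010, 011, 110, 0000, 0010, 0011, 0110, 1000, 1001, 1010, 1011, 1100, 1110, 1111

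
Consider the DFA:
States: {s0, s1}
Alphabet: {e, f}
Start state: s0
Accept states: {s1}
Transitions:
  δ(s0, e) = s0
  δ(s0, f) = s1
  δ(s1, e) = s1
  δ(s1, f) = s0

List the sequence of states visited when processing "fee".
read 'f': s0 → s1
  read 'e': s1 → s1
  read 'e': s1 → s1
s0 -> s1 -> s1 -> s1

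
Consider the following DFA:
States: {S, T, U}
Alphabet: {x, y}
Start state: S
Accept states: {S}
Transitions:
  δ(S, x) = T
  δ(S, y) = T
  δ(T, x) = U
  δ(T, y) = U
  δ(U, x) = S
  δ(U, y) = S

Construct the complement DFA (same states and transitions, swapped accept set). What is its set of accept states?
Complement accept states = All states \ Original accept states
= {S, T, U} \ {S}
{T, U}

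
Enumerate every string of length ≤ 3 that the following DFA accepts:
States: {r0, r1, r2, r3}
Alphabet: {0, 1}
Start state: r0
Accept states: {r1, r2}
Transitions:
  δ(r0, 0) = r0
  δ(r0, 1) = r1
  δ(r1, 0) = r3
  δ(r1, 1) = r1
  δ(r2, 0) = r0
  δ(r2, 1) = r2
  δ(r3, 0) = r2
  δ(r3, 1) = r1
1, 01, 11, 001, 011, 100, 101, 111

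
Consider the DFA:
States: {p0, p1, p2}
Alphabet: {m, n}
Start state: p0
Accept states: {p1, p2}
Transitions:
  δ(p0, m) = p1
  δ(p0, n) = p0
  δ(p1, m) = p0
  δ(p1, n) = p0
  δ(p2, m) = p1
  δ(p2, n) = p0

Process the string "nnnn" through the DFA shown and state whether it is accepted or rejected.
Processing string "nnnn":
  p0 --n--> p0
  p0 --n--> p0
  p0 --n--> p0
  p0 --n--> p0
Final state: p0
Accept states: {p1, p2}
No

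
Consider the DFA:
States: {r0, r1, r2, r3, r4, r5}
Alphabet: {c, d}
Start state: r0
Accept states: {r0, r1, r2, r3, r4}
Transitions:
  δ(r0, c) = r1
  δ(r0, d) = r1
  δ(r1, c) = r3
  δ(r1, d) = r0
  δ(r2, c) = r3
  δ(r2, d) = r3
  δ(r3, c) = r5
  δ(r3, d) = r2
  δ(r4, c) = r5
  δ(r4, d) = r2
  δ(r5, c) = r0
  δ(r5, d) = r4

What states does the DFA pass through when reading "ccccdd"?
read 'c': r0 → r1
  read 'c': r1 → r3
  read 'c': r3 → r5
  read 'c': r5 → r0
  read 'd': r0 → r1
  read 'd': r1 → r0
r0 -> r1 -> r3 -> r5 -> r0 -> r1 -> r0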